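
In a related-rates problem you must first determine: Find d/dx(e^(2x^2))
Chain rule: d/dx[e^u]=e^u · u' where u=2x^2
u'=4x

Answer: 4x·e^(2x^2)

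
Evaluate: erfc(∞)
erfc(x)=1 - erf(x); erfc(∞)=1 - erf(∞)=1 - 1=0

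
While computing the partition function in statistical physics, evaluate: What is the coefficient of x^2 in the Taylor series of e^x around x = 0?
Taylor series of e^x = Σ x^n/n!
Coefficient of x^2 = 1/2! = 1/2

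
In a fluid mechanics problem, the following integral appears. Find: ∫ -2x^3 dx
Using power rule: ∫ -2x^3 dx=-2/4 x^4+C=(-1/2)x^4+C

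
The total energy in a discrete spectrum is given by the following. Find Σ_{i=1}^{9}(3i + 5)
= 3·Σ i + 5·9 = 3·45 + 45 = 180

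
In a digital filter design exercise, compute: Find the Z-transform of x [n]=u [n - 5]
Using the time-shift property: Z{u[n-5]} = z^(-5)*z/(z-1)
= z^(-4)/(z-1)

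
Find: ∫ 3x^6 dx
Using power rule: ∫ 3x^6 dx=3/7 x^7+C=(3/7)x^7+C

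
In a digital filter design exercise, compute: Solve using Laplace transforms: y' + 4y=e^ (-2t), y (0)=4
Take L: sY - 4 + 4Y=1/(s + 2)
Y(s + 4)=1/(s + 2) + 4
Y=1/((s + 2)(s + 4)) + 4/(s + 4)
Partial fractions: 1/((s + 2)(s + 4))=(1/2)/(s + 2) - (1/2)/(s + 4)
So Y=(1/2)/(s + 2) + (7/2)/(s + 4)
Inverse Laplace transform (L^(-1){1/(s + 2)}=e^(-2t), L^(-1){1/(s + 4)}=e^(-4t)):

Answer: y(t)=(1/2)·e^(-2t) + (7/2)·e^(-4t)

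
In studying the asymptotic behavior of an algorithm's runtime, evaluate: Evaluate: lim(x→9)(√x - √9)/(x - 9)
Multiply by conjugate (√x+√9)/(√x+√9):
=(x - 9)/((x - 9)(√x+√9))=1/(√x+√9)
As x → 9: 1/(2√9)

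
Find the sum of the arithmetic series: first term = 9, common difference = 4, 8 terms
Last term: a_n = 9 + (8 - 1)·4 = 37
Sum = n(a_1 + a_n)/2 = 8(9 + 37)/2 = 184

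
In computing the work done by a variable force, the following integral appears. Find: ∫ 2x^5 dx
Using power rule: ∫ 2x^5 dx = 2/6 x^6+C = (1/3)x^6+C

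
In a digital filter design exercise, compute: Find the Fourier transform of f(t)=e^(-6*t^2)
The Fourier transform of a Gaussian e^(-a*t^2) is sqrt(pi/a)*e^(-omega^2/(4a)).
With a = 6: F(omega) = sqrt(pi/6)*e^(-omega^2/24)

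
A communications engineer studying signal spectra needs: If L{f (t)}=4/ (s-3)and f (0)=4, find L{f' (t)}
L{f'(t)} = s·F(s) - f(0) = 4s/(s-3)-4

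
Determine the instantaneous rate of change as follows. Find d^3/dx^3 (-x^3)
Apply power rule 3 times:
d^1: -3x^2
d^2: -6x
d^3: -6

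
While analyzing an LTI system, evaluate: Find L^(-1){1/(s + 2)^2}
L^(-1){1/(s-a)^n}=t^(n-1)·e^(at)/(n-1)!
Here a=-2, n=2: t^1·e^(-2t)/1

Answer: t·e^(-2t)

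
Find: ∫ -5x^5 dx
Using power rule: ∫ -5x^5 dx = -5/6 x^6 + C = (-5/6)x^6 + C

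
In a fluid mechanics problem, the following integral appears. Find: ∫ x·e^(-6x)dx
Integration by parts: u = x, dv = e^(-6x) dx
du = dx, v = e^(-6x)/(-6)
= x·e^(-6x)/(-6) - ∫ e^(-6x)/(-6) dx
= x·e^(-6x)/(-6) - e^(-6x)/36 + C

Answer: e^(-6x)(x/(-6) - 1/36) + C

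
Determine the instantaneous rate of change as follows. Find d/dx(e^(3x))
Chain rule: d/dx[e^u]=e^u · u' where u=3x
u'=3

Answer: 3·e^(3x)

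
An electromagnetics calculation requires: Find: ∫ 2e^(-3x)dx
Since d/dx[e^(-3x)] = -3e^(-3x), we get -2/3 e^(-3x) + C

Answer: (-2/3)e^(-3x) + C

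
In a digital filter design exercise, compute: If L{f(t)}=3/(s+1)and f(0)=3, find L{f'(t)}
L{f'(t)}=s·F(s) - f(0)=3s/(s + 1) - 3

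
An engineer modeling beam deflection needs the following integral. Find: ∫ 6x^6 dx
Using power rule: ∫ 6x^6 dx=6/7 x^7 + C=(6/7)x^7 + C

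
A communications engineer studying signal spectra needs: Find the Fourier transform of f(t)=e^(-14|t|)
Using the standard pair: F{e^(-a|t|)}=2a/(a^2 + omega^2)
With a=14: F(omega)=28/(196 + omega^2)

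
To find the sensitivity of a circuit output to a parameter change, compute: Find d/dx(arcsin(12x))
d/dx[arcsin(u)]=u'/√(1-u²), u=12x, u'=12

Answer: 12/√(1 - 144x²)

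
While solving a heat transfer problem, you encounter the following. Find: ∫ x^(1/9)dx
Power rule: ∫ x^(1/9) dx = x^(10/9)/(10/9)+C

Answer: (9/10)·x^(10/9)+C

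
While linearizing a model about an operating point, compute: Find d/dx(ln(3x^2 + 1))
Chain rule: d/dx[ln(u)] = u'/u where u = 3x^2+1
u' = 6x

Answer: (6x)/(3x^2+1)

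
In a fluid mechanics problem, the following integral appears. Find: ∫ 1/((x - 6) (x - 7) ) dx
Partial fractions: 1/((x-6)(x-7))=A/(x-6)+B/(x-7)
A=-1, B=1
∫ [-1· 1/(x-6)+1· 1/(x-7)] dx
=(1)[ln|x-7| - ln|x-6|]+C

Answer: ln|(x-7)/(x-6)|+C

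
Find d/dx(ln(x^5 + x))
Chain rule: d/dx[ln(u)] = u'/u where u = x^5+x
u' = 5x^4+1

Answer: (5x^4+1)/(x^5+x)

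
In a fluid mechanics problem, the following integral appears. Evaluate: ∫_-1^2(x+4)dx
Step 1: Find antiderivative F(x)=(1/2)x^2 + 4x
Step 2: F(2) - F(-1)=10 - (-7/2)=27/2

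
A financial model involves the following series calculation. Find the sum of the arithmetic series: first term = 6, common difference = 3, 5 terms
Last term: a_n=6 + (5 - 1)·3=18
Sum=n(a_1 + a_n)/2=5(6 + 18)/2=60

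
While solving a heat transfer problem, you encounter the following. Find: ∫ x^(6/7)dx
Power rule: ∫ x^(6/7) dx = x^(13/7)/(13/7) + C

Answer: (7/13)·x^(13/7) + C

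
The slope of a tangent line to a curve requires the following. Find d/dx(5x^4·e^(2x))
Product rule: (fg)' = f'g + fg'
f = 5x^4, f' = 20x^3
g = e^(2x), g' = 2·e^(2x)

Answer: 20x^3·e^(2x) + 10x^4·e^(2x)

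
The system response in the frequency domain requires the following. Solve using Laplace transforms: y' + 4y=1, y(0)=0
Take L of both sides: sY(s) - 0 + 4Y(s)=1/s
Y(s)(s + 4)=1/s + 0
Y(s)=1/(s(s + 4)) + 0/(s + 4)
Partial fractions: 1/(s(s + 4))=(1/4)/s - (1/4)/(s + 4)
So Y(s)=(1/4)/s - (1/4)/(s + 4)
Inverse transform (L^(-1){1/s}=1, L^(-1){1/(s + 4)}=e^(-4t)):

Answer: y(t)=1/4 - (1/4)·e^(-4t)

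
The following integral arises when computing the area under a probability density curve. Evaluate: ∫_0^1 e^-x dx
Antiderivative: -e^-x
Evaluate: -(e^-1 - 1)

Answer: (e^-1 - 1)/(-1)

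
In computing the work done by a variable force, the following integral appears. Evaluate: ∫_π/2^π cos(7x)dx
Antiderivative: sin(7x)/7
Evaluate at bounds: [sin(7·π)/7] - [sin(7·π/2)/7]
=((0) - (-1))/7=1/7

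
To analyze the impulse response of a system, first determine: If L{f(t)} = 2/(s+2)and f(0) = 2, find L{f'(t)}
L{f'(t)}=s·F(s) - f(0)=2s/(s + 2) - 2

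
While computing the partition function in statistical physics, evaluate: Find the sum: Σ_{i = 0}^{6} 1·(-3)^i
Geometric series: S=a(1 - r^n)/(1 - r)
a=1, r=-3, n=7
S=1(1+2187)/4=547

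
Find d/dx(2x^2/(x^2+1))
Quotient rule: (f/g)' = (f'g - fg')/g²
f = 2x^2, f' = 4x
g = x^2+1, g' = 2x

Answer: (4x·(x^2+1)-4x^3)/(x^2+1)²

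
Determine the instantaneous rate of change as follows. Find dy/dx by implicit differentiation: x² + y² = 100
Differentiate both sides: 2x + 2y·(dy/dx)=0
Solve: dy/dx=-2x/(2y)=-x/y

Answer: dy/dx=-x/y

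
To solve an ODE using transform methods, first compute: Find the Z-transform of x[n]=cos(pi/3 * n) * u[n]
Z{cos(w0*n)*u[n]} = z(z - cos(w0))/(z^2-2z*cos(w0)+1)
With w0 = pi/3: X(z) = z(z - cos(pi/3))/(z^2-2z*cos(pi/3)+1)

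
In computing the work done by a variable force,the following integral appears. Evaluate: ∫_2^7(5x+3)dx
Step 1: Find antiderivative F(x) = (5/2)x^2+3x
Step 2: F(7) - F(2) = 287/2 - (16) = 255/2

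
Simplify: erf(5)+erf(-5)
erf is odd: erf(-5)=-erf(5)
erf(5) + erf(-5)=erf(5) - erf(5)=0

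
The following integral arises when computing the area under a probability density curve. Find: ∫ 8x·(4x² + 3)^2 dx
Let u = 4x² + 3, du = 8x dx
∫ u^2 du = u^3/3 + C

Answer: (4x² + 3)^3/3 + C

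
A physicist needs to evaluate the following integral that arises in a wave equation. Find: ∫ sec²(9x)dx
Since d/dx[tan(9x)]=9sec²(9x), integral=tan(9x)/9+C

Answer: (1/9)tan(9x)+C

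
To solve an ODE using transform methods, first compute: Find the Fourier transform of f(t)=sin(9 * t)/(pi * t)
sin(W * t)/(pi * t) = (W/pi) * sinc(W * t/pi) is the impulse response of the ideal low-pass filter with cutoff W (here W = 9).
Its Fourier transform is a rectangular function:
F(omega) = 1 for |omega| < 9, 0 otherwise

Answer: rect(omega/18) [i.e., 1 for |omega| < 9, 0 otherwise]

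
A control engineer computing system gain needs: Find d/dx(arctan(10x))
d/dx[arctan(u)] = u'/(1 + u²), u = 10x, u' = 10

Answer: 10/(1 + 100x²)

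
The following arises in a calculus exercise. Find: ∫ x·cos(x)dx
By parts: u = x, dv = cos(x) dx
du = dx, v = sin(x)
= x·sin(x)+cos(x)+C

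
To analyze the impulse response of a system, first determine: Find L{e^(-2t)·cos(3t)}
First shifting: L{e^(at)f(t)}=F(s-a)
L{cos(3t)}=s/(s² + 9)
Shift: (s + 2)/((s + 2)² + 9)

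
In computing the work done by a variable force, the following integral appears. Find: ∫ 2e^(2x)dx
Since d/dx[e^(2x)]=2e^(2x), we get 1 e^(2x)+C

Answer: e^(2x)+C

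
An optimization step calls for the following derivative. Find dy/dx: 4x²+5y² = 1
Differentiate: 8x+10y·(dy/dx)=0
dy/dx=-8x/(10y)=-(4/5)·(x/y)

Answer: dy/dx=-(4/5)·(x/y)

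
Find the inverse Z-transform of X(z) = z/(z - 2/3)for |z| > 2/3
Standard pair: z/(z-a) <-> a^n*u[n] for causal signals
With a=2/3: x[n]=(2/3)^n*u[n]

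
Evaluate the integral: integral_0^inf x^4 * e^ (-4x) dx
This is a Gamma integral. Substitute u = 4x (du = 4 dx):
integral_0^inf x^4*e^(-4x) dx = (1/4^5) integral_0^inf u^4*e^(-u) du
= Gamma(5)/4^5 = 4!/4^5 = 24/1024

Answer: 3/128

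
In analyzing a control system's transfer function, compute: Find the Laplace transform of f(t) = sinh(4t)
L{sinh(at)}=a/(s²-a²)
L{sinh(4t)}=4/(s²-16)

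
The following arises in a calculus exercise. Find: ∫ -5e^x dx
Since d/dx[e^x] = + e^x, we get -5e^x + C

Answer: -5e^x + C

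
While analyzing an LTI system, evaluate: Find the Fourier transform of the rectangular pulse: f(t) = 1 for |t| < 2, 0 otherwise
F(omega)=integral from -2 to 2 of e^(-j * omega * t) dt
=2 * sin(2 * omega)/omega=4 * sinc(2 * omega/pi)

Answer: 2 * sin(2 * omega)/omega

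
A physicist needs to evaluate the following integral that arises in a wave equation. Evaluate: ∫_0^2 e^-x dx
Antiderivative: -e^-x
Evaluate: -(e^-2 - 1)

Answer: (e^-2 - 1)/(-1)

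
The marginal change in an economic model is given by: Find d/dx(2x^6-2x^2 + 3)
Power rule: d/dx(ax^n) = n·a·x^(n-1)
Term by term: 12·x^5-4·x

Answer: 12x^5-4x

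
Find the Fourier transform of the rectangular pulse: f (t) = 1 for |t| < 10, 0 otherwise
F(omega)=integral from -10 to 10 of e^(-j*omega*t) dt
=2*sin(10*omega)/omega=20*sinc(10*omega/pi)

Answer: 2*sin(10*omega)/omega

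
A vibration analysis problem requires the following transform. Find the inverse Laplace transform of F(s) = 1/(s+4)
L^(-1){1/(s-a)}=c·e^(at)
Here a=-4, c=1

Answer: e^(-4t)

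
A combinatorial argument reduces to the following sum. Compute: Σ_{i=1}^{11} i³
Using formula: Σ i^3 = [n(n + 1)/2]² = [11·12/2]² = 4356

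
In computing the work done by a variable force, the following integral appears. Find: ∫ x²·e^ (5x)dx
Integration by parts twice:
First: u=x², dv=e^(5x) dx => x²e^(5x)/5 - (2/5)∫ xe^(5x) dx
Second (∫ xe^(5x) dx): xe^(5x)/5 - e^(5x)/25
Combining: e^(5x)(x²/5-2x/25+2/125)+C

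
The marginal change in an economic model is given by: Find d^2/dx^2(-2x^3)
Apply power rule 2 times:
d^1: -6x^2
d^2: -12x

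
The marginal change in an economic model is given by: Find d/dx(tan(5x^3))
Chain rule: d/dx[tan(u)]=sec²(u)·u' where u=5x^3
u'=15x^2

Answer: 15x^2·sec²(5x^3)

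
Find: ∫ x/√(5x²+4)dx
Let u = 5x² + 4, du = 10x dx
∫ (1/10)·u^(-1/2) du = √u/5 + C

Answer: √(5x² + 4)/5 + C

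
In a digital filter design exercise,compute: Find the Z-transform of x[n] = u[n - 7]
Using the time-shift property: Z{u[n-7]} = z^(-7)*z/(z-1)
= z^(-6)/(z-1)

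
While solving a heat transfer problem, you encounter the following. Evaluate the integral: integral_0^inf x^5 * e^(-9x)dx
This is a Gamma integral. Substitute u = 9x (du = 9 dx):
integral_0^inf x^5*e^(-9x) dx = (1/9^6) integral_0^inf u^5*e^(-u) du
= Gamma(6)/9^6 = 5!/9^6 = 120/531441

Answer: 40/177147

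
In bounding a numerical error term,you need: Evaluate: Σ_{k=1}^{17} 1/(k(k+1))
Partial fractions: 1/(k(k + 1)) = 1/k - 1/(k + 1)
Telescoping sum: 1(1 - 1/18) = 1·17/18

Answer: 17/18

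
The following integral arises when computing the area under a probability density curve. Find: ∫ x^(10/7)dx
Power rule: ∫ x^(10/7) dx=x^(17/7)/(17/7) + C

Answer: (7/17)·x^(17/7) + C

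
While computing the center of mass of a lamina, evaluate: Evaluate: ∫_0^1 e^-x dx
Antiderivative: -e^-x
Evaluate: -(e^-1 - 1)

Answer: (e^-1 - 1)/(-1)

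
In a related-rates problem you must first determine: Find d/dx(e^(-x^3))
Chain rule: d/dx[e^u]=e^u · u' where u=-x^3
u'=-3x^2

Answer: -3x^2·e^(-x^3)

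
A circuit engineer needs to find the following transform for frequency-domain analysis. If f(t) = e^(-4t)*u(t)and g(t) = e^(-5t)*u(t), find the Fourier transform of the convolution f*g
By the convolution theorem: F{f * g}=F(omega) * G(omega)
F(omega)=1/(4+j * omega), G(omega)=1/(5+j * omega)
F{f * g}=1/((4+j * omega)(5+j * omega))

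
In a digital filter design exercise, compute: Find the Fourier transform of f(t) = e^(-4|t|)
Using the standard pair: F{e^(-a|t|)} = 2a/(a^2+omega^2)
With a = 4: F(omega) = 8/(16+omega^2)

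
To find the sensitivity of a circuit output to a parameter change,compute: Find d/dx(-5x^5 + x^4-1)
Power rule: d/dx(ax^n)=n·a·x^(n-1)
Term by term: -25·x^4 + 4·x^3

Answer: -25x^4 + 4x^3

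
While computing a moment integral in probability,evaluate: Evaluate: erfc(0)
erfc(x)=1 - erf(x); erfc(0)=1 - erf(0)=1-0=1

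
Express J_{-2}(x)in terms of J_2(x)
For integer n: J_{-n}(x)=(-1)^n J_n(x)
With n=2: J_{-2}(x)=(-1)^2 J_2(x)=J_2(x)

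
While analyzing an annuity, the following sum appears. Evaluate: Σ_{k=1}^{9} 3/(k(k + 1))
Partial fractions: 3/(k(k + 1))=3/k - 3/(k + 1)
Telescoping sum: 3(1 - 1/10)=3·9/10

Answer: 27/10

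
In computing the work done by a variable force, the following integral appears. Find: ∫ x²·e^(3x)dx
Integration by parts twice:
First: u = x², dv = e^(3x) dx => x²e^(3x)/3 - (2/3)∫ xe^(3x) dx
Second (∫ xe^(3x) dx): xe^(3x)/3 - e^(3x)/9
Combining: e^(3x)(x²/3 - 2x/9 + 2/27) + C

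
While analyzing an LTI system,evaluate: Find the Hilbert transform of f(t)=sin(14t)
The Hilbert transform shifts each frequency component by -pi/2.
H{sin(wt)} = -cos(wt)
With w = 14: H{sin(14t)} = -cos(14t)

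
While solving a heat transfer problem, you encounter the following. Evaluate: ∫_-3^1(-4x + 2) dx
Step 1: Find antiderivative F(x) = -2x^2 + 2x
Step 2: F(1) - F(-3) = 0 - (-24) = 24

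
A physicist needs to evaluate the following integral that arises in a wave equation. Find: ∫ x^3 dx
Using power rule: ∫ x^3 dx=1/4 x^4+C=(1/4)x^4+C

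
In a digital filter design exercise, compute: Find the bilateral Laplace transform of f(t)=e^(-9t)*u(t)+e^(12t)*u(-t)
For e^(-9t) * u(t): L = 1/(s + 9), Re(s) > -9
For e^(12t) * u(-t): L = -1/(s-12), Re(s) < 12
Combined: F(s) = 1/(s + 9) - 1/(s-12), -9 < Re(s) < 12

Answer: 1/(s + 9) - 1/(s-12), ROC: -9 < Re(s) < 12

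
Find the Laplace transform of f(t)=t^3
L{t^n} = n!/s^(n + 1)
L{t^3} = 3!/s^4 = 6/s^4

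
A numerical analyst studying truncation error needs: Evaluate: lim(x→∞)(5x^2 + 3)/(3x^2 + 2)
Divide numerator and denominator by x^2:
lim (5 + 3/x^2)/(3 + 2/x^2)=5/3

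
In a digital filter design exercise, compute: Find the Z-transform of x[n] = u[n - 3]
Using the time-shift property: Z{u[n-3]}=z^(-3) * z/(z-1)
=z^(-2)/(z-1)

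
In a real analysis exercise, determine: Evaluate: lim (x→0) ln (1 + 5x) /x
L'Hôpital (0/0): lim 5/(1 + 5x) / 1 = 5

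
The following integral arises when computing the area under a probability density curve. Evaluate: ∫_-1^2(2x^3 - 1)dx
Step 1: Find antiderivative F(x) = (1/2)x^4 - x
Step 2: F(2) - F(-1) = 6 - (3/2) = 9/2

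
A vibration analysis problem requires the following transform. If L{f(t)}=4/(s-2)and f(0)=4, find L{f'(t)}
L{f'(t)}=s·F(s) - f(0)=4s/(s-2) - 4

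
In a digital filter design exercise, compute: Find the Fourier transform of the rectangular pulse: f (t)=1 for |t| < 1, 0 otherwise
F(omega) = integral from -1 to 1 of e^(-j*omega*t) dt
= 2*sin(1*omega)/omega = 2*sinc(1*omega/pi)

Answer: 2*sin(1*omega)/omega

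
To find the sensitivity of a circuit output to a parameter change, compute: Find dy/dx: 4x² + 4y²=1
Differentiate: 8x+8y·(dy/dx) = 0
dy/dx = -8x/(8y) = -1·(x/y)

Answer: dy/dx = -1·(x/y)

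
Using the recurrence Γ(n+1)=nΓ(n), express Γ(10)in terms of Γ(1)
Γ(10)=9Γ(9)=9·8Γ(8)=...=9!·Γ(1)=362880·Γ(1)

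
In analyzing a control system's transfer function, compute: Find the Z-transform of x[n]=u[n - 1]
Using the time-shift property: Z{u[n-1]}=z^(-1) * z/(z-1)
=z^(0)/(z-1)

Answer: 1/(z-1)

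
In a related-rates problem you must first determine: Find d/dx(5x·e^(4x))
Product rule: (fg)'=f'g + fg'
f=5x, f'=5
g=e^(4x), g'=4·e^(4x)

Answer: 5·e^(4x) + 20x·e^(4x)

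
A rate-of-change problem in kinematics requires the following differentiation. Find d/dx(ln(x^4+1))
Chain rule: d/dx[ln(u)]=u'/u where u=x^4+1
u'=4x^3

Answer: (4x^3)/(x^4+1)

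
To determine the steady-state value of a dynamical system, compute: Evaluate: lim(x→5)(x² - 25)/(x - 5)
Factor: (x² - 25) = (x-5)(x + 5)
Cancel (x-5): lim(x→5) (x + 5) = 10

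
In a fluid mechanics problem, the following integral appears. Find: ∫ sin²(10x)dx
Using identity sin²(u)=(1 - cos(2u))/2:
∫ (1 - cos(20x))/2 dx=x/2 - sin(20x)/40+C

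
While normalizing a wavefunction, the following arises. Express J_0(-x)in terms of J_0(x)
For integer n: J_n(-x)=(-1)^n J_n(x)
With n=0: J_0(-x)=(-1)^0 J_0(x)=J_0(x)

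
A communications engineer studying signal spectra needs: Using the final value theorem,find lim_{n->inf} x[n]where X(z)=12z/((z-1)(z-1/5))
Final value theorem: lim x[n]=lim_{z->1} (z-1) * X(z)
(z-1) * X(z)=12z/(z-1/5)
As z->1: 12/(1-1/5)=12/(4/5)=15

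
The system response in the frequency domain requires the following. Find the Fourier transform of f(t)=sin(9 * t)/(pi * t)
sin(W*t)/(pi*t)=(W/pi)*sinc(W*t/pi) is the impulse response of the ideal low-pass filter with cutoff W (here W=9).
Its Fourier transform is a rectangular function:
F(omega)=1 for |omega| < 9, 0 otherwise

Answer: rect(omega/18) [i.e., 1 for |omega| < 9, 0 otherwise]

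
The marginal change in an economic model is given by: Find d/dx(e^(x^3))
Chain rule: d/dx[e^u]=e^u · u' where u=x^3
u'=3x^2

Answer: 3x^2·e^(x^3)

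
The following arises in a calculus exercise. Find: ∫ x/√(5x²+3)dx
Let u = 5x² + 3, du = 10x dx
∫ (1/10)·u^(-1/2) du = √u/5 + C

Answer: √(5x² + 3)/5 + C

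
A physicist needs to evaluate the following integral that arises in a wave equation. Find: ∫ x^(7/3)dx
Power rule: ∫ x^(7/3) dx=x^(10/3)/(10/3) + C

Answer: (3/10)·x^(10/3) + C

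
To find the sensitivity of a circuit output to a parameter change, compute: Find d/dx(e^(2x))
Chain rule: d/dx[e^u] = e^u · u' where u = 2x
u' = 2

Answer: 2·e^(2x)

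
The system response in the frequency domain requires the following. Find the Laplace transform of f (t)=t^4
L{t^n}=n!/s^(n + 1)
L{t^4}=4!/s^5=24/s^5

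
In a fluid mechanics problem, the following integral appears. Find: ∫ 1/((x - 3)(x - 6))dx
Partial fractions: 1/((x-3)(x-6))=A/(x-3) + B/(x-6)
A=-1/3, B=1/3
∫ [-1/3· 1/(x-3) + 1/3· 1/(x-6)] dx
=(1/3)[ln|x-6| - ln|x-3|] + C

Answer: (1/3)·ln|(x-6)/(x-3)| + C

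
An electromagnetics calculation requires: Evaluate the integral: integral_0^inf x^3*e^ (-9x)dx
This is a Gamma integral. Substitute u = 9x (du = 9 dx):
integral_0^inf x^3 * e^(-9x) dx = (1/9^4) integral_0^inf u^3 * e^(-u) du
= Gamma(4)/9^4 = 3!/9^4 = 6/6561

Answer: 2/2187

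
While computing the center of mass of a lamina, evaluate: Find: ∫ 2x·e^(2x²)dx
Let u = 2x², du = 4x dx
∫ (1/2)e^u du = e^u/2+C

Answer: e^(2x²)/2+C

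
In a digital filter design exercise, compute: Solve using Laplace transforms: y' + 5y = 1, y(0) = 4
Take L of both sides: sY(s) - 4 + 5Y(s)=1/s
Y(s)(s + 5)=1/s + 4
Y(s)=1/(s(s + 5)) + 4/(s + 5)
Partial fractions: 1/(s(s + 5))=(1/5)/s - (1/5)/(s + 5)
So Y(s)=(1/5)/s + (19/5)/(s + 5)
Inverse transform (L^(-1){1/s}=1, L^(-1){1/(s + 5)}=e^(-5t)):

Answer: y(t)=1/5 + (19/5)·e^(-5t)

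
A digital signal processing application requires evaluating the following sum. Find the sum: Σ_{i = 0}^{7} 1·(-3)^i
Geometric series: S=a(1 - r^n)/(1 - r)
a=1, r=-3, n=8
S=1(1 - 6561)/4=-1640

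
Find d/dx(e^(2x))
Chain rule: d/dx[e^u] = e^u · u' where u = 2x
u' = 2

Answer: 2·e^(2x)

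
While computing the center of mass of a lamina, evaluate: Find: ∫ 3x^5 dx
Using power rule: ∫ 3x^5 dx=3/6 x^6+C=(1/2)x^6+C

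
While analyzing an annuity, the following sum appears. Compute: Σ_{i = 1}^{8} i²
Using formula: Σ i^2 = n(n+1)(2n+1)/6 = 8·9·17/6 = 204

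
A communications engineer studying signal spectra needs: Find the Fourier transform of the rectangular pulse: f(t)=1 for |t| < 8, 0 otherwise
F(omega)=integral from -8 to 8 of e^(-j * omega * t) dt
=2 * sin(8 * omega)/omega=16 * sinc(8 * omega/pi)

Answer: 2 * sin(8 * omega)/omega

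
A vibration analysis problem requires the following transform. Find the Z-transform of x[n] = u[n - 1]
Using the time-shift property: Z{u[n-1]}=z^(-1)*z/(z-1)
=z^(0)/(z-1)

Answer: 1/(z-1)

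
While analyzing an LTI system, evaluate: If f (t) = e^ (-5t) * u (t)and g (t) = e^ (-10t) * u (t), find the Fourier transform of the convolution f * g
By the convolution theorem: F{f * g} = F(omega) * G(omega)
F(omega) = 1/(5+j * omega), G(omega) = 1/(10+j * omega)
F{f * g} = 1/((5+j * omega)(10+j * omega))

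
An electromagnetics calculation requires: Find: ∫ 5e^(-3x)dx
Since d/dx[e^(-3x)] = -3e^(-3x), we get -5/3 e^(-3x) + C

Answer: (-5/3)e^(-3x) + C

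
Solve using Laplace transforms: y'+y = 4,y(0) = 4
Take L of both sides: sY(s)-4+Y(s) = 4/s
Y(s)(s+1) = 4/s+4
Y(s) = 4/(s(s+1))+4/(s+1)
Partial fractions: 4/(s(s+1)) = 4/s - 4/(s+1)
So Y(s) = 4/s
Inverse transform (L^(-1){1/s} = 1, L^(-1){1/(s+1)} = e^(-t)):

Answer: y(t) = 4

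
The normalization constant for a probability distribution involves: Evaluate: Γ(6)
Γ(n) = (n-1)! for positive integers
Γ(6) = 5! = 120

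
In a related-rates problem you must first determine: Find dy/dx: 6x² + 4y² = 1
Differentiate: 12x+8y·(dy/dx) = 0
dy/dx = -12x/(8y) = -(3/2)·(x/y)

Answer: dy/dx = -(3/2)·(x/y)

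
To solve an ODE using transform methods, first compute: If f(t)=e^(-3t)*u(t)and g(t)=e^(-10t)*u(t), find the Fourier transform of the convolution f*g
By the convolution theorem: F{f * g}=F(omega) * G(omega)
F(omega)=1/(3 + j * omega), G(omega)=1/(10 + j * omega)
F{f * g}=1/((3 + j * omega)(10 + j * omega))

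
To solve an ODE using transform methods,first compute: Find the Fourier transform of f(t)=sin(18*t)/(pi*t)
sin(W*t)/(pi*t)=(W/pi)*sinc(W*t/pi) is the impulse response of the ideal low-pass filter with cutoff W (here W=18).
Its Fourier transform is a rectangular function:
F(omega)=1 for |omega| < 18, 0 otherwise

Answer: rect(omega/36) [i.e., 1 for |omega| < 18, 0 otherwise]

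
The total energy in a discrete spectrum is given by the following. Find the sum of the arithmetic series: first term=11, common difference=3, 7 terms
Last term: a_n = 11 + (7 - 1)·3 = 29
Sum = n(a_1 + a_n)/2 = 7(11 + 29)/2 = 140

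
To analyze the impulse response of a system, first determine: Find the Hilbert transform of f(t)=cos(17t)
The Hilbert transform shifts each frequency component by -pi/2.
H{cos(wt)}=sin(wt)
With w=17: H{cos(17t)}=sin(17t)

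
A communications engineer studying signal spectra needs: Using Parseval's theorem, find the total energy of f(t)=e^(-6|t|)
Parseval's theorem: E=integral |f(t)|^2 dt=(1/2pi) integral |F(omega)|^2 domega
E=integral_{-inf}^{inf} e^(-12|t|) dt=2*integral_0^inf e^(-12t) dt=2/(2*6)=1/6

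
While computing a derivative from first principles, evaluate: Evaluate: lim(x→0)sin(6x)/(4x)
L'Hôpital (0/0): lim 6cos(6x)/4 = 6/4

Answer: 3/2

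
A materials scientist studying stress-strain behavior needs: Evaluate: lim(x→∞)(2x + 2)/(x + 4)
Divide numerator and denominator by x:
lim (2+2/x)/(1+4/x)=2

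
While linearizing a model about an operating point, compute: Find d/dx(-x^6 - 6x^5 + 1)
Power rule: d/dx(ax^n)=n·a·x^(n-1)
Term by term: -6·x^5-30·x^4

Answer: -6x^5-30x^4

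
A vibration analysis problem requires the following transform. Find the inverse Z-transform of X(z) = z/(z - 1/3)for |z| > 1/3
Standard pair: z/(z-a) <-> a^n*u[n] for causal signals
With a = 1/3: x[n] = (1/3)^n*u[n]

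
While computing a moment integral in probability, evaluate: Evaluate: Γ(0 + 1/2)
Γ(1/2)=√π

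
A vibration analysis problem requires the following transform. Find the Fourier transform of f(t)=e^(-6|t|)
Using the standard pair: F{e^(-a|t|)}=2a/(a^2+omega^2)
With a=6: F(omega)=12/(36+omega^2)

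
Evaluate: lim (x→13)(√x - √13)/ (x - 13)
Multiply by conjugate (√x+√13)/(√x+√13):
= (x - 13)/((x - 13)(√x+√13)) = 1/(√x+√13)
As x → 13: 1/(2√13)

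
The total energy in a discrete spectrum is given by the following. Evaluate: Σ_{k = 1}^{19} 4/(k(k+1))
Partial fractions: 4/(k(k + 1)) = 4/k - 4/(k + 1)
Telescoping sum: 4(1 - 1/20) = 4·19/20

Answer: 19/5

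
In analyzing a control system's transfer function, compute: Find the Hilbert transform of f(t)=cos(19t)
The Hilbert transform shifts each frequency component by -pi/2.
H{cos(wt)} = sin(wt)
With w = 19: H{cos(19t)} = sin(19t)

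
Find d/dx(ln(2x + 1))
Chain rule: d/dx[ln(u)] = u'/u where u = 2x+1
u' = 2

Answer: (2)/(2x+1)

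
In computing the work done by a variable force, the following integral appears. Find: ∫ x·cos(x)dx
By parts: u = x, dv = cos(x) dx
du = dx, v = sin(x)
= x·sin(x)+cos(x)+C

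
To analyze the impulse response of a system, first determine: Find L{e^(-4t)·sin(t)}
First shifting: L{e^(at)f(t)} = F(s-a)
L{sin(t)} = 1/(s²+1)
Shift: 1/((s+4)²+1)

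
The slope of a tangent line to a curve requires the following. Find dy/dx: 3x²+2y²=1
Differentiate: 6x+4y·(dy/dx) = 0
dy/dx = -6x/(4y) = -(3/2)·(x/y)

Answer: dy/dx = -(3/2)·(x/y)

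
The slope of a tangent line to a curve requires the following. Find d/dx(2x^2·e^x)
Product rule: (fg)'=f'g + fg'
f=2x^2, f'=4x
g=e^x, g'=e^x

Answer: 4x·e^x + 2x^2·e^x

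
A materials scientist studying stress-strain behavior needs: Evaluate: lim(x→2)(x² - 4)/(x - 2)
Factor: (x² - 4) = (x-2)(x+2)
Cancel (x-2): lim(x→2) (x+2) = 4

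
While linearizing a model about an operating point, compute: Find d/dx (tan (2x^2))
Chain rule: d/dx[tan(u)]=sec²(u)·u' where u=2x^2
u'=4x

Answer: 4x·sec²(2x^2)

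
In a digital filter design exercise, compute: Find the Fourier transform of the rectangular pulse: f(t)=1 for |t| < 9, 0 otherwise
F(omega) = integral from -9 to 9 of e^(-j * omega * t) dt
= 2 * sin(9 * omega)/omega = 18 * sinc(9 * omega/pi)

Answer: 2 * sin(9 * omega)/omega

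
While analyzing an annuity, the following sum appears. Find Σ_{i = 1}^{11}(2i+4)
=2·Σ i+4·11=2·66+44=176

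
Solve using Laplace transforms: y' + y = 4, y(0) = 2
Take L of both sides: sY(s) - 2 + Y(s) = 4/s
Y(s)(s + 1) = 4/s + 2
Y(s) = 4/(s(s + 1)) + 2/(s + 1)
Partial fractions: 4/(s(s + 1)) = 4/s - 4/(s + 1)
So Y(s) = 4/s - 2/(s + 1)
Inverse transform (L^(-1){1/s} = 1, L^(-1){1/(s + 1)} = e^(-t)):

Answer: y(t) = 4 - 2·e^(-t)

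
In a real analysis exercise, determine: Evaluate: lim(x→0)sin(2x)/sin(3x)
sin(u) ≈ u for small u:
sin(2x)/sin(3x) ≈ 2x/(3x) = 2/3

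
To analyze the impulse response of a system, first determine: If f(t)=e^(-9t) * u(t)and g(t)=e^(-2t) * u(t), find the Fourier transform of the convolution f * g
By the convolution theorem: F{f * g}=F(omega) * G(omega)
F(omega)=1/(9+j * omega), G(omega)=1/(2+j * omega)
F{f * g}=1/((9+j * omega)(2+j * omega))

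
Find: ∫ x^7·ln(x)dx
By parts: u = ln(x), dv = x^7 dx
du = 1/x dx, v = x^8/8
= x^8·ln(x)/8 - ∫ x^7/8 dx
= x^8·ln(x)/8 - x^8/64 + C

Answer: x^8(ln(x)/8 - 1/64) + C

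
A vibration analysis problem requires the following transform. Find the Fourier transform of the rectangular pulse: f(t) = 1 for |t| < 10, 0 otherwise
F(omega)=integral from -10 to 10 of e^(-j * omega * t) dt
=2 * sin(10 * omega)/omega=20 * sinc(10 * omega/pi)

Answer: 2 * sin(10 * omega)/omega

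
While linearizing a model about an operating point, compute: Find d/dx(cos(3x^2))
Chain rule: d/dx[cos(u)] = -sin(u)·u' where u = 3x^2
u' = 6x

Answer: -6x·sin(3x^2)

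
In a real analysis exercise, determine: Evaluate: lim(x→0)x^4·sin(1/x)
Squeeze theorem: -|x^4| ≤ x^4·sin(1/x) ≤ |x^4|
Since x^4 → 0 as x → 0, by squeeze theorem the limit is 0

Answer: 0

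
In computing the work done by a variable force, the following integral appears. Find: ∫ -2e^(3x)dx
Since d/dx[e^(3x)] = 3e^(3x), we get -2/3 e^(3x) + C

Answer: (-2/3)e^(3x) + C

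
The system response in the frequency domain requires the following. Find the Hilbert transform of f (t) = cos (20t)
The Hilbert transform shifts each frequency component by -pi/2.
H{cos(wt)} = sin(wt)
With w = 20: H{cos(20t)} = sin(20t)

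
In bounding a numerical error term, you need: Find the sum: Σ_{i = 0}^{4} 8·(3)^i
Geometric series: S = a(1 - r^n)/(1 - r)
a = 8, r = 3, n = 5
S = 8(1 - 243)/-2 = 968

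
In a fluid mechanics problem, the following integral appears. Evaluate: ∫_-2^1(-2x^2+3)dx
Step 1: Find antiderivative F(x) = (-2/3)x^3 + 3x
Step 2: F(1) - F(-2) = 7/3 - (-2/3) = 3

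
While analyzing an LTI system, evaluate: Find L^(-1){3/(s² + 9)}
L^(-1){w/(s² + w²)}=sin(wt)
Here w=3

Answer: sin(3t)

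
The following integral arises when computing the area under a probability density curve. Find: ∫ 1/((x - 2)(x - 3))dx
Partial fractions: 1/((x-2)(x-3)) = A/(x-2) + B/(x-3)
A = -1, B = 1
∫ [-1· 1/(x-2) + 1· 1/(x-3)] dx
= (1)[ln|x-3| - ln|x-2|] + C

Answer: ln|(x-3)/(x-2)| + C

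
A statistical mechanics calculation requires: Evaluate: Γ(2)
Γ(n) = (n-1)! for positive integers
Γ(2) = 1! = 1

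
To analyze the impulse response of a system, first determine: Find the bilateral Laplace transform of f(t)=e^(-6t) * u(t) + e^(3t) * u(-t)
For e^(-6t)*u(t): L = 1/(s + 6), Re(s) > -6
For e^(3t)*u(-t): L = -1/(s-3), Re(s) < 3
Combined: F(s) = 1/(s + 6) - 1/(s-3), -6 < Re(s) < 3

Answer: 1/(s + 6) - 1/(s-3), ROC: -6 < Re(s) < 3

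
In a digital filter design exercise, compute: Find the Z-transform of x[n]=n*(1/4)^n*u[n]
Using the property Z{n * a^n * u[n]}=az/(z-a)^2
With a=1/4: X(z)=(1/4)z/(z - 1/4)^2, |z| > 1/4

Answer: (1/4)z/(z - 1/4)^2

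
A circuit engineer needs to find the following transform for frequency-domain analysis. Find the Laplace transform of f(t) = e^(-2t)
L{e^(at)} = 1/(s-a)
L{e^(-2t)} = 1/(s+2)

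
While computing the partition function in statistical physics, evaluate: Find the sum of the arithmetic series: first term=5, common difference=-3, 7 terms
Last term: a_n=5 + (7 - 1)·-3=-13
Sum=n(a_1 + a_n)/2=7(5 + (-13))/2=-28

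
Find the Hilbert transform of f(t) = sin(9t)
The Hilbert transform shifts each frequency component by -pi/2.
H{sin(wt)}=-cos(wt)
With w=9: H{sin(9t)}=-cos(9t)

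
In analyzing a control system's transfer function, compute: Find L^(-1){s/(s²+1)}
L^(-1){s/(s² + w²)} = cos(wt)
Here w = 1

Answer: cos(t)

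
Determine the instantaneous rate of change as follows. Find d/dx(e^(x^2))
Chain rule: d/dx[e^u]=e^u · u' where u=x^2
u'=2x

Answer: 2x·e^(x^2)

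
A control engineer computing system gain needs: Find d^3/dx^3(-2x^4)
Apply power rule 3 times:
d^1: -8x^3
d^2: -24x^2
d^3: -48x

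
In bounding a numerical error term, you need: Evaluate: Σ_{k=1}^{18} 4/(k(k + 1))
Partial fractions: 4/(k(k+1))=4/k - 4/(k+1)
Telescoping sum: 4(1-1/19)=4·18/19

Answer: 72/19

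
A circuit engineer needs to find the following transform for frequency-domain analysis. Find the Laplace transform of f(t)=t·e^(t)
L{t·e^(at)}=1/(s-a)²
L{t·e^(t)}=1/(s-1)²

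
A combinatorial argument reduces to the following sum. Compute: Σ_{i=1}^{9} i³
Using formula: Σ i^3 = [n(n + 1)/2]² = [9·10/2]² = 2025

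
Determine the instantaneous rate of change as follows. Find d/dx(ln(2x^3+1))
Chain rule: d/dx[ln(u)]=u'/u where u=2x^3 + 1
u'=6x^2

Answer: (6x^2)/(2x^3 + 1)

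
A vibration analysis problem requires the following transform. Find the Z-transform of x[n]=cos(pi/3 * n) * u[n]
Z{cos(w0 * n) * u[n]} = z(z - cos(w0))/(z^2 - 2z * cos(w0) + 1)
With w0 = pi/3: X(z) = z(z - cos(pi/3))/(z^2 - 2z * cos(pi/3) + 1)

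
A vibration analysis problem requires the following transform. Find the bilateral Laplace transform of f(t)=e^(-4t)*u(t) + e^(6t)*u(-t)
For e^(-4t)*u(t): L=1/(s+4), Re(s) > -4
For e^(6t)*u(-t): L=-1/(s-6), Re(s) < 6
Combined: F(s)=1/(s+4)-1/(s-6), -4 < Re(s) < 6

Answer: 1/(s+4)-1/(s-6), ROC: -4 < Re(s) < 6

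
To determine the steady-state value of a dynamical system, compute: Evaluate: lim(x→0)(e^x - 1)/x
L'Hôpital (0/0): lim e^x/1=1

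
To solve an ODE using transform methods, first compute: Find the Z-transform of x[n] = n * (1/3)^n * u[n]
Using the property Z{n*a^n*u[n]}=az/(z-a)^2
With a=1/3: X(z)=(1/3)z/(z - 1/3)^2, |z| > 1/3

Answer: (1/3)z/(z - 1/3)^2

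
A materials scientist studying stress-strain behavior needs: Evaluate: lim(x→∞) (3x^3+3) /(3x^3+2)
Divide numerator and denominator by x^3:
lim (3 + 3/x^3)/(3 + 2/x^3)=1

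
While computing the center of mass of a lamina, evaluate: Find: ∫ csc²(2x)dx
Since d/dx[-cot(2x)] = 2csc²(2x), integral = -cot(2x)/2 + C

Answer: (-1/2)cot(2x) + C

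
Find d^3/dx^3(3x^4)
Apply power rule 3 times:
d^1: 12x^3
d^2: 36x^2
d^3: 72x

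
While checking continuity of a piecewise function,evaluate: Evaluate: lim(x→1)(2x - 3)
Polynomial is continuous, so substitute x=1:
2·1-3=-1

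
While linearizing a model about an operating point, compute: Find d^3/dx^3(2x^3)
Apply power rule 3 times:
d^1: 6x^2
d^2: 12x
d^3: 12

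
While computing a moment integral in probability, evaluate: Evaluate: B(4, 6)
B(x,y)=Γ(x)Γ(y)/Γ(x + y)=(x-1)!(y-1)!/(x + y-1)!
B(4,6)=3!·5!/9!=1/504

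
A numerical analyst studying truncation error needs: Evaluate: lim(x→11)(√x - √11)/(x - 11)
Multiply by conjugate (√x+√11)/(√x+√11):
= (x - 11)/((x - 11)(√x+√11)) = 1/(√x+√11)
As x → 11: 1/(2√11)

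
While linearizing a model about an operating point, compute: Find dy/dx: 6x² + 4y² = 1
Differentiate: 12x + 8y·(dy/dx)=0
dy/dx=-12x/(8y)=-(3/2)·(x/y)

Answer: dy/dx=-(3/2)·(x/y)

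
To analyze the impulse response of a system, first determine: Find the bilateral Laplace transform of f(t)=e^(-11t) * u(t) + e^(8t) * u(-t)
For e^(-11t) * u(t): L=1/(s + 11), Re(s) > -11
For e^(8t) * u(-t): L=-1/(s-8), Re(s) < 8
Combined: F(s)=1/(s + 11) - 1/(s-8), -11 < Re(s) < 8

Answer: 1/(s + 11) - 1/(s-8), ROC: -11 < Re(s) < 8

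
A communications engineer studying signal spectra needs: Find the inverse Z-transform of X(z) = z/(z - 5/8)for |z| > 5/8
Standard pair: z/(z-a) <-> a^n * u[n] for causal signals
With a=5/8: x[n]=(5/8)^n * u[n]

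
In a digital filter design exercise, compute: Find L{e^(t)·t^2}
First shifting: L{e^(at)f(t)}=F(s-a)
L{t^2}=2/s^3
Shift s → s-1: 2/(s-1)^3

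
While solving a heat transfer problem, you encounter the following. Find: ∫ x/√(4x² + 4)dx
Let u = 4x² + 4, du = 8x dx
∫ (1/8)·u^(-1/2) du = √u/4 + C

Answer: √(4x² + 4)/4 + C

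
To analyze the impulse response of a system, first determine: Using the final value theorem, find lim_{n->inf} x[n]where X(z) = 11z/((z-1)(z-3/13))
Final value theorem: lim x[n]=lim_{z->1} (z-1) * X(z)
(z-1) * X(z)=11z/(z-3/13)
As z->1: 11/(1-3/13)=11/(10/13)=143/10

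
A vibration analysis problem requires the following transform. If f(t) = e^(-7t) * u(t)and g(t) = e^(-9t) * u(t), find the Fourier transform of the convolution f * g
By the convolution theorem: F{f * g}=F(omega) * G(omega)
F(omega)=1/(7+j * omega), G(omega)=1/(9+j * omega)
F{f * g}=1/((7+j * omega)(9+j * omega))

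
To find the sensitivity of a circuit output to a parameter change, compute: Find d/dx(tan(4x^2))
Chain rule: d/dx[tan(u)] = sec²(u)·u' where u = 4x^2
u' = 8x

Answer: 8x·sec²(4x^2)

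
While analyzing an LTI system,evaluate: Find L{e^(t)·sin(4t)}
First shifting: L{e^(at)f(t)} = F(s-a)
L{sin(4t)} = 4/(s² + 16)
Shift: 4/((s-1)² + 16)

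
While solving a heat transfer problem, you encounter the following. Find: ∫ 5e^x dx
Since d/dx[e^x] = + e^x, we get 5e^x + C

Answer: 5e^x + C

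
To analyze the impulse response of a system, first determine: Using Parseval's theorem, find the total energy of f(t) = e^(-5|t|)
Parseval's theorem: E = integral |f(t)|^2 dt = (1/2pi) integral |F(omega)|^2 domega
E = integral_{-inf}^{inf} e^(-10|t|) dt = 2 * integral_0^inf e^(-10t) dt = 2/(2 * 5) = 1/5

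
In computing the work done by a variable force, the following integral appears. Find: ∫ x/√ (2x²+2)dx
Let u=2x²+2, du=4x dx
∫ (1/4)·u^(-1/2) du=√u/2+C

Answer: √(2x²+2)/2+C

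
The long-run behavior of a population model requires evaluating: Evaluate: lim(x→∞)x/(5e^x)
Apply L'Hôpital 1 times (∞/∞ each time):
Eventually get 1!/(5e^x) → 0

Answer: 0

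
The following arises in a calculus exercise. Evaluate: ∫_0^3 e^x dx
Antiderivative: e^x
Evaluate: (e^3-1)

Answer: e^3-1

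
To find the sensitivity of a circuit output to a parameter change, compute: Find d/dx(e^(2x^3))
Chain rule: d/dx[e^u]=e^u · u' where u=2x^3
u'=6x^2

Answer: 6x^2·e^(2x^3)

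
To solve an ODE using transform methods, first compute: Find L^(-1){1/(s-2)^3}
L^(-1){1/(s-a)^n} = t^(n-1)·e^(at)/(n-1)!
Here a = 2, n = 3: t^2·e^(2t)/2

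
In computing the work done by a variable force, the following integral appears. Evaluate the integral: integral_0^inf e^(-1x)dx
integral_0^inf e^(-1x) dx=[-1/1*e^(-1x)]_0^inf
=0 - (-1/1)=1/1

Answer: 1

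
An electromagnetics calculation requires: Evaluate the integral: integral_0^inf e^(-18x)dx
integral_0^inf e^(-18x) dx=[-1/18*e^(-18x)]_0^inf
=0 - (-1/18)=1/18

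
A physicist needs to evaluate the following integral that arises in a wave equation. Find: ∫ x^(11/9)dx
Power rule: ∫ x^(11/9) dx = x^(20/9)/(20/9) + C

Answer: (9/20)·x^(20/9) + C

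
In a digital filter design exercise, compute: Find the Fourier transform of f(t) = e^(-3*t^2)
The Fourier transform of a Gaussian e^(-a * t^2) is sqrt(pi/a) * e^(-omega^2/(4a)).
With a=3: F(omega)=sqrt(pi/3) * e^(-omega^2/12)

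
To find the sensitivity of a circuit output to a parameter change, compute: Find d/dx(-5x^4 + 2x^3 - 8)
Power rule: d/dx(ax^n)=n·a·x^(n-1)
Term by term: -20·x^3+6·x^2

Answer: -20x^3+6x^2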